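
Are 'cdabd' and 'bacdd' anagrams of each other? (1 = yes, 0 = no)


Sort characters of 'cdabd': 'abcdd'
Sort characters of 'bacdd': 'abcdd'
Sorted forms match -> they ARE anagrams
Result: 1

1


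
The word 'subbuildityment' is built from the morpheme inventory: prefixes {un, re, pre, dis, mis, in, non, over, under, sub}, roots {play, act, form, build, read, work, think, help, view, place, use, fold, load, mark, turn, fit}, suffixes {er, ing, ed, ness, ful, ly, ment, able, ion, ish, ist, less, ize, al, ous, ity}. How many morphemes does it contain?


Segmenting 'subbuildityment' against the inventory:
  'sub' -> prefix (morpheme 1)
  'build' -> root (morpheme 2)
  'ity' -> suffix (morpheme 3)
  'ment' -> suffix (morpheme 4)
Total morphemes: 4

4


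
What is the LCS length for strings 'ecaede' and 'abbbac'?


DP table for LCS of 'ecaede' and 'abbbac':
       a  b  b  b  a  c
    0  0  0  0  0  0  0
  e 0  0  0  0  0  0  0
  c 0  0  0  0  0  0  1
  a 0  1  1  1  1  1  1
  e 0  1  1  1  1  1  1
  d 0  1  1  1  1  1  1
  e 0  1  1  1  1  1  1
LCS: 'c'
LCS length = 1

1


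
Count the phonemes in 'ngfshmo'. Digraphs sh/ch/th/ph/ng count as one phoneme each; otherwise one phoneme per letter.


Parsing 'ngfshmo' greedily, digraphs first:
  'ng' -> digraph (1 consonant phoneme) (phonemes so far: 1)
  'f' -> consonant phoneme (phonemes so far: 2)
  'sh' -> digraph (1 consonant phoneme) (phonemes so far: 3)
  'm' -> consonant phoneme (phonemes so far: 4)
  'o' -> vowel phoneme (phonemes so far: 5)
Total phonemes: 5

5


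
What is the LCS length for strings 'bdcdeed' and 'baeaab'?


DP table for LCS of 'bdcdeed' and 'baeaab':
       b  a  e  a  a  b
    0  0  0  0  0  0  0
  b 0  1  1  1  1  1  1
  d 0  1  1  1  1  1  1
  c 0  1  1  1  1  1  1
  d 0  1  1  1  1  1  1
  e 0  1  1  2  2  2  2
  e 0  1  1  2  2  2  2
  d 0  1  1  2  2  2  2
LCS: 'be'
LCS length = 2

2


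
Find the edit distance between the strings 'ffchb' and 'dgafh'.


Building DP table for s1='ffchb' (len 5) and s2='dgafh' (len 5):
       d  g  a  f  h
    0  1  2  3  4  5
  f 1  1  2  3  3  4
  f 2  2  2  3  3  4
  c 3  3  3  3  4  4
  h 4  4  4  4  4  4
  b 5  5  5  5  5  5
Edit distance = dp[5][5] = 5

5


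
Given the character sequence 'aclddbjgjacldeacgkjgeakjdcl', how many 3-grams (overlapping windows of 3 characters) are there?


String 'aclddbjgjacldeacgkjgeakjdcl' has length L = 27.
Number of overlapping n-grams = L - n + 1
Substituting: 27 - 3 + 1 = 25

25


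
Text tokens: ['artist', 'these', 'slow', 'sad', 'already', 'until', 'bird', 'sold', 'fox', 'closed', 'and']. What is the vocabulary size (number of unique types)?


Listing all tokens and tracking unique types:
  Token 1: 'artist' -> NEW (unique so far: 1)
  Token 2: 'these' -> NEW (unique so far: 2)
  Token 3: 'slow' -> NEW (unique so far: 3)
  Token 4: 'sad' -> NEW (unique so far: 4)
  Token 5: 'already' -> NEW (unique so far: 5)
  Token 6: 'until' -> NEW (unique so far: 6)
  Token 7: 'bird' -> NEW (unique so far: 7)
  Token 8: 'sold' -> NEW (unique so far: 8)
  Token 9: 'fox' -> NEW (unique so far: 9)
  Token 10: 'closed' -> NEW (unique so far: 10)
  Token 11: 'and' -> NEW (unique so far: 11)
Unique types: ('already', 'and', 'artist', 'bird', 'closed', 'fox', 'sad', 'slow', 'sold', 'these', 'until')
Vocabulary size: 11

11


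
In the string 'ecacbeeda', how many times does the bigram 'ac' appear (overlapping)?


Scanning 'ecacbeeda' for bigram 'ac':
  Position 0: 'ec' -> no
  Position 1: 'ca' -> no
  Position 2: 'ac' -> MATCH
  Position 3: 'cb' -> no
  Position 4: 'be' -> no
  Position 5: 'ee' -> no
  Position 6: 'ed' -> no
  Position 7: 'da' -> no
Total matches: 1

1


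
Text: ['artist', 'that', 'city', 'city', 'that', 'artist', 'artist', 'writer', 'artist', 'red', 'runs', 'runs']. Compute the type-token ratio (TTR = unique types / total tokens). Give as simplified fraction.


Tokens: 12
Unique types: ('artist', 'city', 'red', 'runs', 'that', 'writer') = 6
TTR = 6/12
Simplify: divide both by 6 -> 1/2
TTR = 1/2

1/2


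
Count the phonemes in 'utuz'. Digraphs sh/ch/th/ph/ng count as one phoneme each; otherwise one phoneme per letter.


Parsing 'utuz' greedily, digraphs first:
  'u' -> vowel phoneme (phonemes so far: 1)
  't' -> consonant phoneme (phonemes so far: 2)
  'u' -> vowel phoneme (phonemes so far: 3)
  'z' -> consonant phoneme (phonemes so far: 4)
Total phonemes: 4

4


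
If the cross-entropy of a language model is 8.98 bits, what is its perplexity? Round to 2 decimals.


Perplexity formula: PP = 2^H
H = 8.98
PP = 2^8.98
Decompose: 2^8.98 = 2^8 * 2^0.98
2^8 = 256, 2^0.98 ~ 1.9724654
PP ~ 256 * 1.9724654 = 504.9511424
Rounded to 2 decimals: 504.95

504.95


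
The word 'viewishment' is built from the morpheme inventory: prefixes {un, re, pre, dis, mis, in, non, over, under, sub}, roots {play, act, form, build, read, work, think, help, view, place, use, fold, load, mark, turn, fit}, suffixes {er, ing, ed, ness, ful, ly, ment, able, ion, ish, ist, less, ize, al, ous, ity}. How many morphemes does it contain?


Segmenting 'viewishment' against the inventory:
  'view' -> root (morpheme 1)
  'ish' -> suffix (morpheme 2)
  'ment' -> suffix (morpheme 3)
Total morphemes: 3

3


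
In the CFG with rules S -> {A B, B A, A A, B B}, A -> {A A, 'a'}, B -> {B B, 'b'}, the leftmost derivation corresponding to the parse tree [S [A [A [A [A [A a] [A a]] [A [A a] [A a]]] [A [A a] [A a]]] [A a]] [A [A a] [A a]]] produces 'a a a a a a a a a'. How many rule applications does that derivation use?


Every bracketed nonterminal node [X ...] in the tree is produced by exactly one rule application.
Reading the tree off as a leftmost derivation:
  Step 1: S  =>  A A   (applied S -> A A)
  Step 2: A A  =>  A A A   (applied A -> A A)
  Step 3: A A A  =>  A A A A   (applied A -> A A)
  Step 4: A A A A  =>  A A A A A   (applied A -> A A)
  Step 5: A A A A A  =>  A A A A A A   (applied A -> A A)
  Step 6: A A A A A A  =>  a A A A A A   (applied A -> a)
  Step 7: a A A A A A  =>  a a A A A A   (applied A -> a)
  Step 8: a a A A A A  =>  a a A A A A A   (applied A -> A A)
  Step 9: a a A A A A A  =>  a a a A A A A   (applied A -> a)
  Step 10: a a a A A A A  =>  a a a a A A A   (applied A -> a)
  Step 11: a a a a A A A  =>  a a a a A A A A   (applied A -> A A)
  Step 12: a a a a A A A A  =>  a a a a a A A A   (applied A -> a)
  Step 13: a a a a a A A A  =>  a a a a a a A A   (applied A -> a)
  Step 14: a a a a a a A A  =>  a a a a a a a A   (applied A -> a)
  Step 15: a a a a a a a A  =>  a a a a a a a A A   (applied A -> A A)
  Step 16: a a a a a a a A A  =>  a a a a a a a a A   (applied A -> a)
  Step 17: a a a a a a a a A  =>  a a a a a a a a a   (applied A -> a)
Final yield: a a a a a a a a a
Total rewrite steps: 17

17


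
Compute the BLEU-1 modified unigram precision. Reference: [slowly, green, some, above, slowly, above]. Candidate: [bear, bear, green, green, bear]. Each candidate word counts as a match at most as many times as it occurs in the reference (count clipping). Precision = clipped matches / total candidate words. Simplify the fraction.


Reference word counts: {'above': 2, 'green': 1, 'slowly': 2, 'some': 1}
Checking each candidate word (with clipping):
  'bear' -> not in reference -> no match (matches: 0)
  'bear' -> not in reference -> no match (matches: 0)
  'green' -> in reference (ref count 1, used 1/1) -> match (matches: 1)
  'green' -> ref count 1 already used up (1/1) -> clipped, no match (matches: 1)
  'bear' -> not in reference -> no match (matches: 1)
Clipped matches: 1, Candidate length: 5
Precision = 1/5

1/5


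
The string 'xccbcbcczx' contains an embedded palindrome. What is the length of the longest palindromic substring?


Scanning 'xccbcbcczx' for palindromic substrings.
Substring at positions 1-7: 'ccbcbcc'.
Check: reverse('ccbcbcc') = 'ccbcbcc' -> palindrome confirmed.
Neighbouring characters ('x' / 'z') break symmetry, so it cannot extend further.
No longer palindromic substring exists; longest length = 7

7


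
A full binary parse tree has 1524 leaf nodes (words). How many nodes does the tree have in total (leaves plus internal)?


Leaf nodes (terminals): 1524
Internal nodes = n - 1 = 1524 - 1 = 1523
Total = leaves + internal = 1524 + 1523 = 3047

3047


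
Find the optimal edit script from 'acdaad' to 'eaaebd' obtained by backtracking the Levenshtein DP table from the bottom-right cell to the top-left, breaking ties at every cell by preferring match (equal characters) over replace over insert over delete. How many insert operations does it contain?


Edit distance = 5. Backtracking from cell (6, 6) with preference match > replace > insert > delete,
then listing the resulting alignment 'acdaad' -> 'eaaebd' left to right:
  Step 1: replace a->e
  Step 2: replace c->a
  Step 3: replace d->a
  Step 4: replace a->e
  Step 5: replace a->b
  Step 6: keep 'd'
Total insertions: 0

0


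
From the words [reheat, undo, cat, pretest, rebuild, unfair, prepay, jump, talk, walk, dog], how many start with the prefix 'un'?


Checking each word for prefix 'un':
  'reheat' -> no (count: 0)
  'undo' -> YES, starts with 'un' (count: 1)
  'cat' -> no (count: 1)
  'pretest' -> no (count: 1)
  'rebuild' -> no (count: 1)
  'unfair' -> YES, starts with 'un' (count: 2)
  'prepay' -> no (count: 2)
  'jump' -> no (count: 2)
  'talk' -> no (count: 2)
  'walk' -> no (count: 2)
  'dog' -> no (count: 2)
Total with prefix 'un': 2

2


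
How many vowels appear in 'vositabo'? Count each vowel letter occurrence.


Scanning each character of 'vositabo':
  Position 1: 'v' -> consonant (running count: 0)
  Position 2: 'o' -> vowel (running count: 1)
  Position 3: 's' -> consonant (running count: 1)
  Position 4: 'i' -> vowel (running count: 2)
  Position 5: 't' -> consonant (running count: 2)
  Position 6: 'a' -> vowel (running count: 3)
  Position 7: 'b' -> consonant (running count: 3)
  Position 8: 'o' -> vowel (running count: 4)
Total vowels: 4

4


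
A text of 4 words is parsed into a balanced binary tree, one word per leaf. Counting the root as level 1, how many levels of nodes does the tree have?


In a balanced binary tree with n leaves the deepest leaf is ceil(log2(n)) edges below the root,
so counting node levels inclusive of root and leaves gives ceil(log2(n)) + 1 levels.
log2(4) = 2.0000
ceil(2.0000) = 2
levels = 2 + 1 = 3

3


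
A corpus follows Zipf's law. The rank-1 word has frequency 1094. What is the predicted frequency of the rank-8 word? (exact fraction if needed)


Zipf's law: freq(rank) = f1 / rank
f1 = 1094, rank = 8
freq = 1094 / 8
GCD(1094, 8) = 2
Simplified: 547/4

547/4


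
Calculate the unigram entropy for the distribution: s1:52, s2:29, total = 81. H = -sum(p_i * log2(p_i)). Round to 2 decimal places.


Computing entropy H = -sum(p_i * log2(p_i)):
  s1: p = 52/81 = 0.6420, -p*log2(p) = 0.4105
  s2: p = 29/81 = 0.3580, -p*log2(p) = 0.5305
H = sum of terms = 0.9410
Rounded to 2 decimals: 0.94

0.94


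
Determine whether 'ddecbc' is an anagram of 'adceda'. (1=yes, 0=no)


Sort characters of 'ddecbc': 'bccdde'
Sort characters of 'adceda': 'aacdde'
Sorted forms differ -> they are NOT anagrams
Result: 0

0


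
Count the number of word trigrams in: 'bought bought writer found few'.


Word trigrams from [5] words:
  Trigram 1: (bought bought writer)
  Trigram 2: (bought writer found)
  Trigram 3: (writer found few)
Total word trigrams: 5 - 2 = 3

3


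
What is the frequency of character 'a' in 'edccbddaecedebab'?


Scanning 'edccbddaecedebab' for 'a':
  Position 7: 'a' -> MATCH (count: 1)
  Position 14: 'a' -> MATCH (count: 2)
Total occurrences of 'a': 2

2


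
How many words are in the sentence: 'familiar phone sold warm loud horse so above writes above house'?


Counting words by splitting on spaces:
  Word 1: 'familiar'
  Word 2: 'phone'
  Word 3: 'sold'
  Word 4: 'warm'
  Word 5: 'loud'
  Word 6: 'horse'
  Word 7: 'so'
  Word 8: 'above'
  Word 9: 'writes'
  Word 10: 'above'
  Word 11: 'house'
Total words: 11

11


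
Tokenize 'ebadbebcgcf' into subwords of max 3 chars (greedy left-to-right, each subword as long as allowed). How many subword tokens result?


'ebadbebcgcf' has 11 characters.
Chunking with max size 3:
  Chunk 1: 'eba' (positions 0-2)
  Chunk 2: 'dbe' (positions 3-5)
  Chunk 3: 'bcg' (positions 6-8)
  Chunk 4: 'cf' (positions 9-10)
Total chunks: ceil(11 / 3) = 4

4


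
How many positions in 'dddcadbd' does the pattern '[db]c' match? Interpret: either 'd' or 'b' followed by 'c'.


Pattern: [db]c means either 'd' or 'b' followed by 'c'.
Scanning 'dddcadbd' position-by-position:
  Pos 0: window 'dd' -> no
  Pos 1: window 'dd' -> no
  Pos 2: window 'dc' -> MATCH
  Pos 3: window 'ca' -> no
  Pos 4: window 'ad' -> no
  Pos 5: window 'db' -> no
  Pos 6: window 'bd' -> no
  Pos 7: window 'd' -> no
Total matches: 1

1


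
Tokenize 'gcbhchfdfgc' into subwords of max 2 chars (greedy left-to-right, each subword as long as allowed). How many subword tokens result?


'gcbhchfdfgc' has 11 characters.
Chunking with max size 2:
  Chunk 1: 'gc' (positions 0-1)
  Chunk 2: 'bh' (positions 2-3)
  Chunk 3: 'ch' (positions 4-5)
  Chunk 4: 'fd' (positions 6-7)
  Chunk 5: 'fg' (positions 8-9)
  Chunk 6: 'c' (positions 10-10)
Total chunks: ceil(11 / 2) = 6

6


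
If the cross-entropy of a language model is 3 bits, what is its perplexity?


Perplexity formula: PP = 2^H
H = 3
PP = 2^3
Steps: 2^1 = 2, 2^2 = 4, 2^3 = 8
PP = 8

8


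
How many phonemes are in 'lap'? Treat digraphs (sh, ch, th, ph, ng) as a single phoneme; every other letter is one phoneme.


Parsing 'lap' greedily, digraphs first:
  'l' -> consonant phoneme (phonemes so far: 1)
  'a' -> vowel phoneme (phonemes so far: 2)
  'p' -> consonant phoneme (phonemes so far: 3)
Total phonemes: 3

3


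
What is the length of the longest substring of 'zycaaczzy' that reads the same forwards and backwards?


Scanning 'zycaaczzy' for palindromic substrings.
Substring at positions 2-5: 'caac'.
Check: reverse('caac') = 'caac' -> palindrome confirmed.
Neighbouring characters ('y' / 'z') break symmetry, so it cannot extend further.
No longer palindromic substring exists; longest length = 4

4


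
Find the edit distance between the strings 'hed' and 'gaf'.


Building DP table for s1='hed' (len 3) and s2='gaf' (len 3):
       g  a  f
    0  1  2  3
  h 1  1  2  3
  e 2  2  2  3
  d 3  3  3  3
Edit distance = dp[3][3] = 3

3


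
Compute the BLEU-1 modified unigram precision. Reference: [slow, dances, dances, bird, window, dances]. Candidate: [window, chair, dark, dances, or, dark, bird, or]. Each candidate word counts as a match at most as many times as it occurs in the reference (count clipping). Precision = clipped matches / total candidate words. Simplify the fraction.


Reference word counts: {'bird': 1, 'dances': 3, 'slow': 1, 'window': 1}
Checking each candidate word (with clipping):
  'window' -> in reference (ref count 1, used 1/1) -> match (matches: 1)
  'chair' -> not in reference -> no match (matches: 1)
  'dark' -> not in reference -> no match (matches: 1)
  'dances' -> in reference (ref count 3, used 1/3) -> match (matches: 2)
  'or' -> not in reference -> no match (matches: 2)
  'dark' -> not in reference -> no match (matches: 2)
  'bird' -> in reference (ref count 1, used 1/1) -> match (matches: 3)
  'or' -> not in reference -> no match (matches: 3)
Clipped matches: 3, Candidate length: 8
Precision = 3/8

3/8


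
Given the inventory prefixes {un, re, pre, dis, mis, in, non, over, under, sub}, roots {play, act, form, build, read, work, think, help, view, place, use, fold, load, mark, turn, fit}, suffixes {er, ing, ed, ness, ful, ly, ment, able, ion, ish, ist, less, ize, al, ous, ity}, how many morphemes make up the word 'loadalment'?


Segmenting 'loadalment' against the inventory:
  'load' -> root (morpheme 1)
  'al' -> suffix (morpheme 2)
  'ment' -> suffix (morpheme 3)
Total morphemes: 3

3


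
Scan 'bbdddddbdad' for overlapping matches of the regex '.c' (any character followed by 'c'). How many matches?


Pattern: .c means any character followed by 'c'.
Scanning 'bbdddddbdad' position-by-position:
  Pos 0: window 'bb' -> no
  Pos 1: window 'bd' -> no
  Pos 2: window 'dd' -> no
  Pos 3: window 'dd' -> no
  Pos 4: window 'dd' -> no
  Pos 5: window 'dd' -> no
  Pos 6: window 'db' -> no
  Pos 7: window 'bd' -> no
  Pos 8: window 'da' -> no
  Pos 9: window 'ad' -> no
  Pos 10: window 'd' -> no
Total matches: 0

0


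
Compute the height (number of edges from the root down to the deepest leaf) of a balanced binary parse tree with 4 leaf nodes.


In a balanced binary tree with n leaves the deepest leaf is ceil(log2(n)) edges below the root.
log2(4) = 2.0000
ceil(2.0000) = 2
height (edges) = 2

2


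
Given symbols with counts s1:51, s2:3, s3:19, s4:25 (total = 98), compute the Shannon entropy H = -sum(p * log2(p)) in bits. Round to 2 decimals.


Computing entropy H = -sum(p_i * log2(p_i)):
  s1: p = 51/98 = 0.5204, -p*log2(p) = 0.4904
  s2: p = 3/98 = 0.0306, -p*log2(p) = 0.1540
  s3: p = 19/98 = 0.1939, -p*log2(p) = 0.4589
  s4: p = 25/98 = 0.2551, -p*log2(p) = 0.5028
H = sum of terms = 1.6061
Rounded to 2 decimals: 1.61

1.61


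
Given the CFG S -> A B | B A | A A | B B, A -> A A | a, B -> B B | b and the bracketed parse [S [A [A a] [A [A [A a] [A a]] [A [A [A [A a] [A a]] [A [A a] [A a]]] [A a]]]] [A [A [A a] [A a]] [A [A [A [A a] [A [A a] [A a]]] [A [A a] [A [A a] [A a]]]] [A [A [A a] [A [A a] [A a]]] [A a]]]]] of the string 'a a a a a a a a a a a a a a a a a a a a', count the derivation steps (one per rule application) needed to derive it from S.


Every bracketed nonterminal node [X ...] in the tree is produced by exactly one rule application.
Reading the tree off as a leftmost derivation:
  Step 1: S  =>  A A   (applied S -> A A)
  Step 2: A A  =>  A A A   (applied A -> A A)
  Step 3: A A A  =>  a A A   (applied A -> a)
  Step 4: a A A  =>  a A A A   (applied A -> A A)
  Step 5: a A A A  =>  a A A A A   (applied A -> A A)
  Step 6: a A A A A  =>  a a A A A   (applied A -> a)
  Step 7: a a A A A  =>  a a a A A   (applied A -> a)
  Step 8: a a a A A  =>  a a a A A A   (applied A -> A A)
  Step 9: a a a A A A  =>  a a a A A A A   (applied A -> A A)
  Step 10: a a a A A A A  =>  a a a A A A A A   (applied A -> A A)
  Step 11: a a a A A A A A  =>  a a a a A A A A   (applied A -> a)
  Step 12: a a a a A A A A  =>  a a a a a A A A   (applied A -> a)
  Step 13: a a a a a A A A  =>  a a a a a A A A A   (applied A -> A A)
  Step 14: a a a a a A A A A  =>  a a a a a a A A A   (applied A -> a)
  Step 15: a a a a a a A A A  =>  a a a a a a a A A   (applied A -> a)
  Step 16: a a a a a a a A A  =>  a a a a a a a a A   (applied A -> a)
  Step 17: a a a a a a a a A  =>  a a a a a a a a A A   (applied A -> A A)
  Step 18: a a a a a a a a A A  =>  a a a a a a a a A A A   (applied A -> A A)
  Step 19: a a a a a a a a A A A  =>  a a a a a a a a a A A   (applied A -> a)
  Step 20: a a a a a a a a a A A  =>  a a a a a a a a a a A   (applied A -> a)
  Step 21: a a a a a a a a a a A  =>  a a a a a a a a a a A A   (applied A -> A A)
  Step 22: a a a a a a a a a a A A  =>  a a a a a a a a a a A A A   (applied A -> A A)
  Step 23: a a a a a a a a a a A A A  =>  a a a a a a a a a a A A A A   (applied A -> A A)
  Step 24: a a a a a a a a a a A A A A  =>  a a a a a a a a a a a A A A   (applied A -> a)
  Step 25: a a a a a a a a a a a A A A  =>  a a a a a a a a a a a A A A A   (applied A -> A A)
  Step 26: a a a a a a a a a a a A A A A  =>  a a a a a a a a a a a a A A A   (applied A -> a)
  Step 27: a a a a a a a a a a a a A A A  =>  a a a a a a a a a a a a a A A   (applied A -> a)
  Step 28: a a a a a a a a a a a a a A A  =>  a a a a a a a a a a a a a A A A   (applied A -> A A)
  Step 29: a a a a a a a a a a a a a A A A  =>  a a a a a a a a a a a a a a A A   (applied A -> a)
  Step 30: a a a a a a a a a a a a a a A A  =>  a a a a a a a a a a a a a a A A A   (applied A -> A A)
  Step 31: a a a a a a a a a a a a a a A A A  =>  a a a a a a a a a a a a a a a A A   (applied A -> a)
  Step 32: a a a a a a a a a a a a a a a A A  =>  a a a a a a a a a a a a a a a a A   (applied A -> a)
  Step 33: a a a a a a a a a a a a a a a a A  =>  a a a a a a a a a a a a a a a a A A   (applied A -> A A)
  Step 34: a a a a a a a a a a a a a a a a A A  =>  a a a a a a a a a a a a a a a a A A A   (applied A -> A A)
  Step 35: a a a a a a a a a a a a a a a a A A A  =>  a a a a a a a a a a a a a a a a a A A   (applied A -> a)
  Step 36: a a a a a a a a a a a a a a a a a A A  =>  a a a a a a a a a a a a a a a a a A A A   (applied A -> A A)
  Step 37: a a a a a a a a a a a a a a a a a A A A  =>  a a a a a a a a a a a a a a a a a a A A   (applied A -> a)
  Step 38: a a a a a a a a a a a a a a a a a a A A  =>  a a a a a a a a a a a a a a a a a a a A   (applied A -> a)
  Step 39: a a a a a a a a a a a a a a a a a a a A  =>  a a a a a a a a a a a a a a a a a a a a   (applied A -> a)
Final yield: a a a a a a a a a a a a a a a a a a a a
Total rewrite steps: 39

39


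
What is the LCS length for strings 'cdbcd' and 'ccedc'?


DP table for LCS of 'cdbcd' and 'ccedc':
       c  c  e  d  c
    0  0  0  0  0  0
  c 0  1  1  1  1  1
  d 0  1  1  1  2  2
  b 0  1  1  1  2  2
  c 0  1  2  2  2  3
  d 0  1  2  2  3  3
LCS: 'cdc'
LCS length = 3

3


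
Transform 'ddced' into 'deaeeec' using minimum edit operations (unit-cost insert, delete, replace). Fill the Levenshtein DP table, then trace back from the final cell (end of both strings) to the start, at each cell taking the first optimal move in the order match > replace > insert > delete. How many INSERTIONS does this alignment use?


Edit distance = 5. Backtracking from cell (5, 7) with preference match > replace > insert > delete,
then listing the resulting alignment 'ddced' -> 'deaeeec' left to right:
  Step 1: keep 'd'
  Step 2: insert 'e' [insertion #1]
  Step 3: insert 'a' [insertion #2]
  Step 4: replace d->e
  Step 5: replace c->e
  Step 6: keep 'e'
  Step 7: replace d->c
Total insertions: 2

2


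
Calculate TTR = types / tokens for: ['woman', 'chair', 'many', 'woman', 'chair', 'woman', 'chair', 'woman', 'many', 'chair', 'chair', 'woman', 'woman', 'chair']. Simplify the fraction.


Tokens: 14
Unique types: ('chair', 'many', 'woman') = 3
TTR = 3/14
Already in lowest terms.

3/14


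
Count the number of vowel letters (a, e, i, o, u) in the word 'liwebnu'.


Scanning each character of 'liwebnu':
  Position 1: 'l' -> consonant (running count: 0)
  Position 2: 'i' -> vowel (running count: 1)
  Position 3: 'w' -> consonant (running count: 1)
  Position 4: 'e' -> vowel (running count: 2)
  Position 5: 'b' -> consonant (running count: 2)
  Position 6: 'n' -> consonant (running count: 2)
  Position 7: 'u' -> vowel (running count: 3)
Total vowels: 3

3


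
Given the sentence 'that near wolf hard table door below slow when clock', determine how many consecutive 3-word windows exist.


Word trigrams from [10] words:
  Trigram 1: (that near wolf)
  Trigram 2: (near wolf hard)
  Trigram 3: (wolf hard table)
  Trigram 4: (hard table door)
  Trigram 5: (table door below)
  Trigram 6: (door below slow)
  Trigram 7: (below slow when)
  Trigram 8: (slow when clock)
Total word trigrams: 10 - 2 = 8

8


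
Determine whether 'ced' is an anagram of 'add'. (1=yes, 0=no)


Sort characters of 'ced': 'cde'
Sort characters of 'add': 'add'
Sorted forms differ -> they are NOT anagrams
Result: 0

0


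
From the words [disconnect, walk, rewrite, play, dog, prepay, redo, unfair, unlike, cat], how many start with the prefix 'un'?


Checking each word for prefix 'un':
  'disconnect' -> no (count: 0)
  'walk' -> no (count: 0)
  'rewrite' -> no (count: 0)
  'play' -> no (count: 0)
  'dog' -> no (count: 0)
  'prepay' -> no (count: 0)
  'redo' -> no (count: 0)
  'unfair' -> YES, starts with 'un' (count: 1)
  'unlike' -> YES, starts with 'un' (count: 2)
  'cat' -> no (count: 2)
Total with prefix 'un': 2

2


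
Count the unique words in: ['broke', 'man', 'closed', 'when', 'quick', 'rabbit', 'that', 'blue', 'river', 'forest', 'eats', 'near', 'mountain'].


Listing all tokens and tracking unique types:
  Token 1: 'broke' -> NEW (unique so far: 1)
  Token 2: 'man' -> NEW (unique so far: 2)
  Token 3: 'closed' -> NEW (unique so far: 3)
  Token 4: 'when' -> NEW (unique so far: 4)
  Token 5: 'quick' -> NEW (unique so far: 5)
  Token 6: 'rabbit' -> NEW (unique so far: 6)
  Token 7: 'that' -> NEW (unique so far: 7)
  Token 8: 'blue' -> NEW (unique so far: 8)
  Token 9: 'river' -> NEW (unique so far: 9)
  Token 10: 'forest' -> NEW (unique so far: 10)
  Token 11: 'eats' -> NEW (unique so far: 11)
  Token 12: 'near' -> NEW (unique so far: 12)
  Token 13: 'mountain' -> NEW (unique so far: 13)
Unique types: ('blue', 'broke', 'closed', 'eats', 'forest', 'man', 'mountain', 'near', 'quick', 'rabbit', 'river', 'that', 'when')
Vocabulary size: 13

13


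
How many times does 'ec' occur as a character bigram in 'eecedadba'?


Scanning 'eecedadba' for bigram 'ec':
  Position 0: 'ee' -> no
  Position 1: 'ec' -> MATCH
  Position 2: 'ce' -> no
  Position 3: 'ed' -> no
  Position 4: 'da' -> no
  Position 5: 'ad' -> no
  Position 6: 'db' -> no
  Position 7: 'ba' -> no
Total matches: 1

1


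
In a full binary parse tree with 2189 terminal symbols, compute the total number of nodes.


Leaf nodes (terminals): 2189
Internal nodes = n - 1 = 2189 - 1 = 2188
Total = leaves + internal = 2189 + 2188 = 4377

4377


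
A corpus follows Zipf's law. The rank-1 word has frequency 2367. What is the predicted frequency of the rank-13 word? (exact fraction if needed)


Zipf's law: freq(rank) = f1 / rank
f1 = 2367, rank = 13
freq = 2367 / 13
GCD(2367, 13) = 1
Simplified: 2367/13

2367/13


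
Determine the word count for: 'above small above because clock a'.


Counting words by splitting on spaces:
  Word 1: 'above'
  Word 2: 'small'
  Word 3: 'above'
  Word 4: 'because'
  Word 5: 'clock'
  Word 6: 'a'
Total words: 6

6


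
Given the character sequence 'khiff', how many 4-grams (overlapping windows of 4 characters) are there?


String 'khiff' has length L = 5.
Number of overlapping n-grams = L - n + 1
Substituting: 5 - 4 + 1 = 2

2


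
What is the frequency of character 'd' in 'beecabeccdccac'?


Scanning 'beecabeccdccac' for 'd':
  Position 9: 'd' -> MATCH (count: 1)
Total occurrences of 'd': 1

1


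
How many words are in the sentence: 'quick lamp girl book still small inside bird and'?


Counting words by splitting on spaces:
  Word 1: 'quick'
  Word 2: 'lamp'
  Word 3: 'girl'
  Word 4: 'book'
  Word 5: 'still'
  Word 6: 'small'
  Word 7: 'inside'
  Word 8: 'bird'
  Word 9: 'and'
Total words: 9

9


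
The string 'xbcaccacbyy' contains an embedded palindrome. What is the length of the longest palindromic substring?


Scanning 'xbcaccacbyy' for palindromic substrings.
Substring at positions 1-8: 'bcaccacb'.
Check: reverse('bcaccacb') = 'bcaccacb' -> palindrome confirmed.
Neighbouring characters ('x' / 'y') break symmetry, so it cannot extend further.
No longer palindromic substring exists; longest length = 8

8


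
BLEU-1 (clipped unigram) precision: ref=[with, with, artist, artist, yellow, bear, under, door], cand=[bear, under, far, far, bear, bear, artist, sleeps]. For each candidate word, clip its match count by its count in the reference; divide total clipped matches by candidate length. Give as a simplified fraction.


Reference word counts: {'artist': 2, 'bear': 1, 'door': 1, 'under': 1, 'with': 2, 'yellow': 1}
Checking each candidate word (with clipping):
  'bear' -> in reference (ref count 1, used 1/1) -> match (matches: 1)
  'under' -> in reference (ref count 1, used 1/1) -> match (matches: 2)
  'far' -> not in reference -> no match (matches: 2)
  'far' -> not in reference -> no match (matches: 2)
  'bear' -> ref count 1 already used up (1/1) -> clipped, no match (matches: 2)
  'bear' -> ref count 1 already used up (1/1) -> clipped, no match (matches: 2)
  'artist' -> in reference (ref count 2, used 1/2) -> match (matches: 3)
  'sleeps' -> not in reference -> no match (matches: 3)
Clipped matches: 3, Candidate length: 8
Precision = 3/8

3/8


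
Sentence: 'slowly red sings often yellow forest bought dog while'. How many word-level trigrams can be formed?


Word trigrams from [9] words:
  Trigram 1: (slowly red sings)
  Trigram 2: (red sings often)
  Trigram 3: (sings often yellow)
  Trigram 4: (often yellow forest)
  Trigram 5: (yellow forest bought)
  Trigram 6: (forest bought dog)
  Trigram 7: (bought dog while)
Total word trigrams: 9 - 2 = 7

7


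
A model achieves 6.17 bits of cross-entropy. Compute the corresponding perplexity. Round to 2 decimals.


Perplexity formula: PP = 2^H
H = 6.17
PP = 2^6.17
Decompose: 2^6.17 = 2^6 * 2^0.17
2^6 = 64, 2^0.17 ~ 1.1250585
PP ~ 64 * 1.1250585 = 72.0037440
Rounded to 2 decimals: 72.00

72.00


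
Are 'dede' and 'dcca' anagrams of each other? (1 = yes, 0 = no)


Sort characters of 'dede': 'ddee'
Sort characters of 'dcca': 'accd'
Sorted forms differ -> they are NOT anagrams
Result: 0

0


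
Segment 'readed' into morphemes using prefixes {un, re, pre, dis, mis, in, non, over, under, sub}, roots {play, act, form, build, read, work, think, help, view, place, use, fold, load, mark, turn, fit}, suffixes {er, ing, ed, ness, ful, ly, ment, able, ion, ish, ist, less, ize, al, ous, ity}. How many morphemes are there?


Segmenting 'readed' against the inventory:
  'read' -> root (morpheme 1)
  'ed' -> suffix (morpheme 2)
Total morphemes: 2

2


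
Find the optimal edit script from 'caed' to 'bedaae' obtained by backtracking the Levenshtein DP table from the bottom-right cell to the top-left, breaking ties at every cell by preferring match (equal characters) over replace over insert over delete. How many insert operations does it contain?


Edit distance = 5. Backtracking from cell (4, 6) with preference match > replace > insert > delete,
then listing the resulting alignment 'caed' -> 'bedaae' left to right:
  Step 1: insert 'b' [insertion #1]
  Step 2: insert 'e' [insertion #2]
  Step 3: replace c->d
  Step 4: keep 'a'
  Step 5: replace e->a
  Step 6: replace d->e
Total insertions: 2

2


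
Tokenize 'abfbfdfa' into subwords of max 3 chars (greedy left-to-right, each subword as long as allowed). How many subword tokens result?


'abfbfdfa' has 8 characters.
Chunking with max size 3:
  Chunk 1: 'abf' (positions 0-2)
  Chunk 2: 'bfd' (positions 3-5)
  Chunk 3: 'fa' (positions 6-7)
Total chunks: ceil(8 / 3) = 3

3


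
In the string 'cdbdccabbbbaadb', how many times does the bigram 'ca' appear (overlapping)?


Scanning 'cdbdccabbbbaadb' for bigram 'ca':
  Position 0: 'cd' -> no
  Position 1: 'db' -> no
  Position 2: 'bd' -> no
  Position 3: 'dc' -> no
  Position 4: 'cc' -> no
  Position 5: 'ca' -> MATCH
  Position 6: 'ab' -> no
  Position 7: 'bb' -> no
  Position 8: 'bb' -> no
  Position 9: 'bb' -> no
  Position 10: 'ba' -> no
  Position 11: 'aa' -> no
  Position 12: 'ad' -> no
  Position 13: 'db' -> no
Total matches: 1

1


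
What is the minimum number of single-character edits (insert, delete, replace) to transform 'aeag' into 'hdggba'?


Building DP table for s1='aeag' (len 4) and s2='hdggba' (len 6):
       h  d  g  g  b  a
    0  1  2  3  4  5  6
  a 1  1  2  3  4  5  5
  e 2  2  2  3  4  5  6
  a 3  3  3  3  4  5  5
  g 4  4  4  3  3  4  5
Edit distance = dp[4][6] = 5

5


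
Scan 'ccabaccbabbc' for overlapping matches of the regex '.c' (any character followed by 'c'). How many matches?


Pattern: .c means any character followed by 'c'.
Scanning 'ccabaccbabbc' position-by-position:
  Pos 0: window 'cc' -> MATCH
  Pos 1: window 'ca' -> no
  Pos 2: window 'ab' -> no
  Pos 3: window 'ba' -> no
  Pos 4: window 'ac' -> MATCH
  Pos 5: window 'cc' -> MATCH
  Pos 6: window 'cb' -> no
  Pos 7: window 'ba' -> no
  Pos 8: window 'ab' -> no
  Pos 9: window 'bb' -> no
  Pos 10: window 'bc' -> MATCH
  Pos 11: window 'c' -> no
Total matches: 4

4


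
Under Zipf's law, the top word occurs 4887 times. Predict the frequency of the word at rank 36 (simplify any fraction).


Zipf's law: freq(rank) = f1 / rank
f1 = 4887, rank = 36
freq = 4887 / 36
GCD(4887, 36) = 9
Simplified: 543/4

543/4


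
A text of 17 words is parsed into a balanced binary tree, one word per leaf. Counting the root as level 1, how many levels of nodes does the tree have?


In a balanced binary tree with n leaves the deepest leaf is ceil(log2(n)) edges below the root,
so counting node levels inclusive of root and leaves gives ceil(log2(n)) + 1 levels.
log2(17) = 4.0875
ceil(4.0875) = 5
levels = 5 + 1 = 6

6


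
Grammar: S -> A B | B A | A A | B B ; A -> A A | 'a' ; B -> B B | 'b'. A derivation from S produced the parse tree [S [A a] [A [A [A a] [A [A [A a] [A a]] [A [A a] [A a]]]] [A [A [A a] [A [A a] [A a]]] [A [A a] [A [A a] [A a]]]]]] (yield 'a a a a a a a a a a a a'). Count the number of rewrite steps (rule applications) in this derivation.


Every bracketed nonterminal node [X ...] in the tree is produced by exactly one rule application.
Reading the tree off as a leftmost derivation:
  Step 1: S  =>  A A   (applied S -> A A)
  Step 2: A A  =>  a A   (applied A -> a)
  Step 3: a A  =>  a A A   (applied A -> A A)
  Step 4: a A A  =>  a A A A   (applied A -> A A)
  Step 5: a A A A  =>  a a A A   (applied A -> a)
  Step 6: a a A A  =>  a a A A A   (applied A -> A A)
  Step 7: a a A A A  =>  a a A A A A   (applied A -> A A)
  Step 8: a a A A A A  =>  a a a A A A   (applied A -> a)
  Step 9: a a a A A A  =>  a a a a A A   (applied A -> a)
  Step 10: a a a a A A  =>  a a a a A A A   (applied A -> A A)
  Step 11: a a a a A A A  =>  a a a a a A A   (applied A -> a)
  Step 12: a a a a a A A  =>  a a a a a a A   (applied A -> a)
  Step 13: a a a a a a A  =>  a a a a a a A A   (applied A -> A A)
  Step 14: a a a a a a A A  =>  a a a a a a A A A   (applied A -> A A)
  Step 15: a a a a a a A A A  =>  a a a a a a a A A   (applied A -> a)
  Step 16: a a a a a a a A A  =>  a a a a a a a A A A   (applied A -> A A)
  Step 17: a a a a a a a A A A  =>  a a a a a a a a A A   (applied A -> a)
  Step 18: a a a a a a a a A A  =>  a a a a a a a a a A   (applied A -> a)
  Step 19: a a a a a a a a a A  =>  a a a a a a a a a A A   (applied A -> A A)
  Step 20: a a a a a a a a a A A  =>  a a a a a a a a a a A   (applied A -> a)
  Step 21: a a a a a a a a a a A  =>  a a a a a a a a a a A A   (applied A -> A A)
  Step 22: a a a a a a a a a a A A  =>  a a a a a a a a a a a A   (applied A -> a)
  Step 23: a a a a a a a a a a a A  =>  a a a a a a a a a a a a   (applied A -> a)
Final yield: a a a a a a a a a a a a
Total rewrite steps: 23

23


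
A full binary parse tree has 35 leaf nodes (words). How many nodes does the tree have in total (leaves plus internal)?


Leaf nodes (terminals): 35
Internal nodes = n - 1 = 35 - 1 = 34
Total = leaves + internal = 35 + 34 = 69

69


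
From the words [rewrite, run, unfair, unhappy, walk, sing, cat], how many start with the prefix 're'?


Checking each word for prefix 're':
  'rewrite' -> YES, starts with 're' (count: 1)
  'run' -> no (count: 1)
  'unfair' -> no (count: 1)
  'unhappy' -> no (count: 1)
  'walk' -> no (count: 1)
  'sing' -> no (count: 1)
  'cat' -> no (count: 1)
Total with prefix 're': 1

1


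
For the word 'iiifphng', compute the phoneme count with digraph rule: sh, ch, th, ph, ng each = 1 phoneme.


Parsing 'iiifphng' greedily, digraphs first:
  'i' -> vowel phoneme (phonemes so far: 1)
  'i' -> vowel phoneme (phonemes so far: 2)
  'i' -> vowel phoneme (phonemes so far: 3)
  'f' -> consonant phoneme (phonemes so far: 4)
  'ph' -> digraph (1 consonant phoneme) (phonemes so far: 5)
  'ng' -> digraph (1 consonant phoneme) (phonemes so far: 6)
Total phonemes: 6

6


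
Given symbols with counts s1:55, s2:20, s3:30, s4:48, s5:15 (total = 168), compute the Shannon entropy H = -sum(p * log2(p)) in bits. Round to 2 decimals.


Computing entropy H = -sum(p_i * log2(p_i)):
  s1: p = 55/168 = 0.3274, -p*log2(p) = 0.5274
  s2: p = 20/168 = 0.1190, -p*log2(p) = 0.3655
  s3: p = 30/168 = 0.1786, -p*log2(p) = 0.4438
  s4: p = 48/168 = 0.2857, -p*log2(p) = 0.5164
  s5: p = 15/168 = 0.0893, -p*log2(p) = 0.3112
H = sum of terms = 2.1643
Rounded to 2 decimals: 2.16

2.16


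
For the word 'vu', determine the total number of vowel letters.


Scanning each character of 'vu':
  Position 1: 'v' -> consonant (running count: 0)
  Position 2: 'u' -> vowel (running count: 1)
Total vowels: 1

1


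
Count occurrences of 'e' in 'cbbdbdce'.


Scanning 'cbbdbdce' for 'e':
  Position 7: 'e' -> MATCH (count: 1)
Total occurrences of 'e': 1

1


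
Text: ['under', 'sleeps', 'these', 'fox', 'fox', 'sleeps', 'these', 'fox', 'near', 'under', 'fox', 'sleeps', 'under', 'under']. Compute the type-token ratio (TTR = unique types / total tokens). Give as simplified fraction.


Tokens: 14
Unique types: ('fox', 'near', 'sleeps', 'these', 'under') = 5
TTR = 5/14
Already in lowest terms.

5/14


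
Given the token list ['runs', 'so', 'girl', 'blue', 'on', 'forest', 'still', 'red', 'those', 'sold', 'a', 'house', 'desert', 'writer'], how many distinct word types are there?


Listing all tokens and tracking unique types:
  Token 1: 'runs' -> NEW (unique so far: 1)
  Token 2: 'so' -> NEW (unique so far: 2)
  Token 3: 'girl' -> NEW (unique so far: 3)
  Token 4: 'blue' -> NEW (unique so far: 4)
  Token 5: 'on' -> NEW (unique so far: 5)
  Token 6: 'forest' -> NEW (unique so far: 6)
  Token 7: 'still' -> NEW (unique so far: 7)
  Token 8: 'red' -> NEW (unique so far: 8)
  Token 9: 'those' -> NEW (unique so far: 9)
  Token 10: 'sold' -> NEW (unique so far: 10)
  Token 11: 'a' -> NEW (unique so far: 11)
  Token 12: 'house' -> NEW (unique so far: 12)
  Token 13: 'desert' -> NEW (unique so far: 13)
  Token 14: 'writer' -> NEW (unique so far: 14)
Unique types: ('a', 'blue', 'desert', 'forest', 'girl', 'house', 'on', 'red', 'runs', 'so', 'sold', 'still', 'those', 'writer')
Vocabulary size: 14

14


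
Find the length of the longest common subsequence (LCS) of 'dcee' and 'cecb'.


DP table for LCS of 'dcee' and 'cecb':
       c  e  c  b
    0  0  0  0  0
  d 0  0  0  0  0
  c 0  1  1  1  1
  e 0  1  2  2  2
  e 0  1  2  2  2
LCS: 'ce'
LCS length = 2

2


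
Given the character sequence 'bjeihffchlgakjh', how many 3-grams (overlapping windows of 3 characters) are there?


String 'bjeihffchlgakjh' has length L = 15.
Number of overlapping n-grams = L - n + 1
Substituting: 15 - 3 + 1 = 13

13


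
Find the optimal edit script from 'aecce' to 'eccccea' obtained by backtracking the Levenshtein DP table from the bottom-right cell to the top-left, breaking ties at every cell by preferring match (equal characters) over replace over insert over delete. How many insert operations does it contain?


Edit distance = 4. Backtracking from cell (5, 7) with preference match > replace > insert > delete,
then listing the resulting alignment 'aecce' -> 'eccccea' left to right:
  Step 1: insert 'e' [insertion #1]
  Step 2: replace a->c
  Step 3: replace e->c
  Step 4: keep 'c'
  Step 5: keep 'c'
  Step 6: keep 'e'
  Step 7: insert 'a' [insertion #2]
Total insertions: 2

2


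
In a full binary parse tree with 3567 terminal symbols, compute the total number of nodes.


Leaf nodes (terminals): 3567
Internal nodes = n - 1 = 3567 - 1 = 3566
Total = leaves + internal = 3567 + 3566 = 7133

7133


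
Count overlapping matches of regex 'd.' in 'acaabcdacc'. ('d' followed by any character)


Pattern: d. means 'd' followed by any character.
Scanning 'acaabcdacc' position-by-position:
  Pos 0: window 'ac' -> no
  Pos 1: window 'ca' -> no
  Pos 2: window 'aa' -> no
  Pos 3: window 'ab' -> no
  Pos 4: window 'bc' -> no
  Pos 5: window 'cd' -> no
  Pos 6: window 'da' -> MATCH
  Pos 7: window 'ac' -> no
  Pos 8: window 'cc' -> no
  Pos 9: window 'c' -> no
Total matches: 1

1


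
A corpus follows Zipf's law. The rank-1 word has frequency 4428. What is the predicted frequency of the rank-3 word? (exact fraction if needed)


Zipf's law: freq(rank) = f1 / rank
f1 = 4428, rank = 3
freq = 4428 / 3
= 1476

1476
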